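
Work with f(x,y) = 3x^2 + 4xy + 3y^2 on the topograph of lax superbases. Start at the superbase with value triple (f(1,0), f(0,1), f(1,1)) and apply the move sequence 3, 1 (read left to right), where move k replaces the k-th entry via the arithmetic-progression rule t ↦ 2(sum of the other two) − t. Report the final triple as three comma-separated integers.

start (3,3,10) = (f(1,0),f(0,1),f(1,1))
replace slot 3: 2·(3+3) − 10 = 2 → (3,3,2)
replace slot 1: 2·(3+2) − 3 = 7 → (7,3,2)

7,3,2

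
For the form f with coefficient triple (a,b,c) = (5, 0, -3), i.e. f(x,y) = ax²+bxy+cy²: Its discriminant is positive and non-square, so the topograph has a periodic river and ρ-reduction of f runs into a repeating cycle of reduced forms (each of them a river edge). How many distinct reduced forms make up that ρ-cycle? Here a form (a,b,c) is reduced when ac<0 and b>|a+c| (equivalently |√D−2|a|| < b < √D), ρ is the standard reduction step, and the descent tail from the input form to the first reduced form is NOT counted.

D = 60, ⌊√D⌋ = 7
descent: ρ → (-3,6,2)  [lands on river]
river: ρ → (2,6,-3)
ρ-cycle length = 2 (tail of 1 descent step not counted)

2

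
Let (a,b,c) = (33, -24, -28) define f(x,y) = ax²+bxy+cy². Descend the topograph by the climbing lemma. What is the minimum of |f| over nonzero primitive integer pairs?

descent: ρ → (-28,24,33)  [lands on river]
river: ρ → (33,42,-19)
river: ρ → (-19,34,41)
river: ρ → (41,48,-12)
river: ρ → (-12,48,41)
river: ρ → (41,34,-19)
river: ρ → (-19,42,33)
river: ρ → (33,24,-28)
river: ρ → (-28,32,29)
river: ρ → (29,26,-31)
river: ρ → (-31,36,24)
river: ρ → (24,60,-7)
river: ρ → (-7,52,56)
river: ρ → (56,60,-3)
river: ρ → (-3,60,56)
river: ρ → (56,52,-7)
river: ρ → (-7,60,24)
river: ρ → (24,36,-31)
river: ρ → (-31,26,29)
river: ρ → (29,32,-28)
closes: descent 1, river 20
min |a| on river = 3

3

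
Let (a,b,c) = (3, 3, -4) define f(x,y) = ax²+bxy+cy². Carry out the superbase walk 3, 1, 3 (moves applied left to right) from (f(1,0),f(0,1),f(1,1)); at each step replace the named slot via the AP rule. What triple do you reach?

start (3,-4,2) = (f(1,0),f(0,1),f(1,1))
replace slot 3: 2·(3+(-4)) − 2 = -4 → (3,-4,-4)
replace slot 1: 2·((-4)+(-4)) − 3 = -19 → (-19,-4,-4)
replace slot 3: 2·((-19)+(-4)) − (-4) = -42 → (-19,-4,-42)

-19,-4,-42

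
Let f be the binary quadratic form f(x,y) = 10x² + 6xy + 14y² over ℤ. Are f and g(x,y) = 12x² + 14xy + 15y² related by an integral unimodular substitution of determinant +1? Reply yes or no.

D₁ = -524, D₂ = -524
f: reduced (well bottom): (10,6,14) with a≤c, −a<b≤a
g: translate: b→-10 (≡14 mod 24), so (12,14,15)→(12,-10,13)
g: reduced (well bottom): (12,-10,13) with a≤c, −a<b≤a
reduced forms (10, 6, 14) vs (12, -10, 13) ⇒ inequivalent

no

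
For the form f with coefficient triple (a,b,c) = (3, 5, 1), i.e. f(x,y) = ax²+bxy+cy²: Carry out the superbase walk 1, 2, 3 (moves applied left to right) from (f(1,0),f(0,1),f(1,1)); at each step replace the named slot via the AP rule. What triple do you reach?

start (3,1,9) = (f(1,0),f(0,1),f(1,1))
replace slot 1: 2·(1+9) − 3 = 17 → (17,1,9)
replace slot 2: 2·(17+9) − 1 = 51 → (17,51,9)
replace slot 3: 2·(17+51) − 9 = 127 → (17,51,127)

17,51,127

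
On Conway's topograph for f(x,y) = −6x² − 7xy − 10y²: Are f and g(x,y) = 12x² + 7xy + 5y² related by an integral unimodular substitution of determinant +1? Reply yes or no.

D₁ = -191, D₂ = -191
f is negative-definite; reduce −f:
−f: translate: b→-5 (≡7 mod 12), so (6,7,10)→(6,-5,9)
−f: reduced (well bottom): (6,-5,9) with a≤c, −a<b≤a
flip sign back: reduced form of f is (-6,5,-9)
g: flip: (12,7,5)→(5,-7,12)
g: translate: b→3 (≡-7 mod 10), so (5,-7,12)→(5,3,10)
g: reduced (well bottom): (5,3,10) with a≤c, −a<b≤a
reduced forms (-6, 5, -9) vs (5, 3, 10) ⇒ inequivalent

no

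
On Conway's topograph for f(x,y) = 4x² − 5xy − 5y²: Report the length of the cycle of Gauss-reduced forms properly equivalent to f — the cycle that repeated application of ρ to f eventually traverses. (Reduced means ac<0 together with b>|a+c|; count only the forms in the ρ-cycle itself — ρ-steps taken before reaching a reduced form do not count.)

D = 105, ⌊√D⌋ = 10
descent: ρ → (-5,5,4)  [lands on river]
river: ρ → (4,3,-6)
river: ρ → (-6,9,1)
river: ρ → (1,9,-6)
river: ρ → (-6,3,4)
river: ρ → (4,5,-5)
ρ-cycle length = 6 (tail of 1 descent step not counted)

6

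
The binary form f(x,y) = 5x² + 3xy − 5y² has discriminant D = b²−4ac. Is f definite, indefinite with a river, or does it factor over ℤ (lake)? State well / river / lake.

D = b²−4ac = 3² − 4·5·(-5) = 109
D > 0 non-square ⇒ indefinite ⇒ periodic river

river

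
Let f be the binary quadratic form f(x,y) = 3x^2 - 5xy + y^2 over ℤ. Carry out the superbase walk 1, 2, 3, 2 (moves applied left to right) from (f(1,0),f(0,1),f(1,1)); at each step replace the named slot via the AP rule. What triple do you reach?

start (3,1,-1) = (f(1,0),f(0,1),f(1,1))
replace slot 1: 2·(1+(-1)) − 3 = -3 → (-3,1,-1)
replace slot 2: 2·((-3)+(-1)) − 1 = -9 → (-3,-9,-1)
replace slot 3: 2·((-3)+(-9)) − (-1) = -23 → (-3,-9,-23)
replace slot 2: 2·((-3)+(-23)) − (-9) = -43 → (-3,-43,-23)

-3,-43,-23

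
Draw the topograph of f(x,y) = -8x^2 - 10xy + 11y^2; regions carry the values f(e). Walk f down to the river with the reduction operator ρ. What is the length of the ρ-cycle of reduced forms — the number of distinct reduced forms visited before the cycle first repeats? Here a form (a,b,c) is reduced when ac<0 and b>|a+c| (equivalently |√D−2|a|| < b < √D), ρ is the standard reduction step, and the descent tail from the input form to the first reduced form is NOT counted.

D = 452, ⌊√D⌋ = 21
descent: ρ → (11,10,-8)  [lands on river]
river: ρ → (-8,6,13)
river: ρ → (13,20,-1)
river: ρ → (-1,20,13)
river: ρ → (13,6,-8)
river: ρ → (-8,10,11)
river: ρ → (11,12,-7)
river: ρ → (-7,16,7)
river: ρ → (7,12,-11)
river: ρ → (-11,10,8)
river: ρ → (8,6,-13)
river: ρ → (-13,20,1)
river: ρ → (1,20,-13)
river: ρ → (-13,6,8)
river: ρ → (8,10,-11)
river: ρ → (-11,12,7)
river: ρ → (7,16,-7)
river: ρ → (-7,12,11)
ρ-cycle length = 18 (tail of 1 descent step not counted)

18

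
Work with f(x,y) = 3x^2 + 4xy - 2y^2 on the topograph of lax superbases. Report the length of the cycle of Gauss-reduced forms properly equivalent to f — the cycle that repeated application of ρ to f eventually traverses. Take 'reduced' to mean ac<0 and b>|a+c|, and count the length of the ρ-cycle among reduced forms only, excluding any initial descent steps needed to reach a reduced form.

D = 40, ⌊√D⌋ = 6
river: ρ → (-2,4,3)
river: ρ → (3,2,-3)
river: ρ → (-3,4,2)
river: ρ → (2,4,-3)
river: ρ → (-3,2,3)
river: ρ → (3,4,-2)
ρ-cycle length = 6 (tail of 0 descent steps not counted)

6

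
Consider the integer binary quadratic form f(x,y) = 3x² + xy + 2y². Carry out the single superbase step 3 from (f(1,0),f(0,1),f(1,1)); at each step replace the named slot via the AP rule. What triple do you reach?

start (3,2,6) = (f(1,0),f(0,1),f(1,1))
replace slot 3: 2·(3+2) − 6 = 4 → (3,2,4)

3,2,4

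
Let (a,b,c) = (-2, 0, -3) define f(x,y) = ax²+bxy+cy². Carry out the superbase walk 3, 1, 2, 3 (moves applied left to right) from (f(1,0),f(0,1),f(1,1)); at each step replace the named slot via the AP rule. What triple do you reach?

start (-2,-3,-5) = (f(1,0),f(0,1),f(1,1))
replace slot 3: 2·((-2)+(-3)) − (-5) = -5 → (-2,-3,-5)
replace slot 1: 2·((-3)+(-5)) − (-2) = -14 → (-14,-3,-5)
replace slot 2: 2·((-14)+(-5)) − (-3) = -35 → (-14,-35,-5)
replace slot 3: 2·((-14)+(-35)) − (-5) = -93 → (-14,-35,-93)

-14,-35,-93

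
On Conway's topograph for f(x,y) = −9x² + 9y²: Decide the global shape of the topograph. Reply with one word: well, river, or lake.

D = b²−4ac = 0² − 4·(-9)·9 = 324
D = 18² is a perfect square ⇒ form factors over ℤ ⇒ lakes

lake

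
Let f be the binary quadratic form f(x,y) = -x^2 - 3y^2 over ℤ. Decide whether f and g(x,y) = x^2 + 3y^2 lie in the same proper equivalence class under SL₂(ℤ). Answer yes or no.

D₁ = -12, D₂ = -12
f is negative-definite; reduce −f:
−f: reduced (well bottom): (1,0,3) with a≤c, −a<b≤a
flip sign back: reduced form of f is (-1,0,-3)
g: reduced (well bottom): (1,0,3) with a≤c, −a<b≤a
reduced forms (-1, 0, -3) vs (1, 0, 3) ⇒ inequivalent

no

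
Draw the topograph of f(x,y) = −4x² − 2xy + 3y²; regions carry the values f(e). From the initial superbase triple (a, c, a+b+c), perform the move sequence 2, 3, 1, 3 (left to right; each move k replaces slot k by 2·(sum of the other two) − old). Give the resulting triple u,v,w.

start (-4,3,-3) = (f(1,0),f(0,1),f(1,1))
replace slot 2: 2·((-4)+(-3)) − 3 = -17 → (-4,-17,-3)
replace slot 3: 2·((-4)+(-17)) − (-3) = -39 → (-4,-17,-39)
replace slot 1: 2·((-17)+(-39)) − (-4) = -108 → (-108,-17,-39)
replace slot 3: 2·((-108)+(-17)) − (-39) = -211 → (-108,-17,-211)

-108,-17,-211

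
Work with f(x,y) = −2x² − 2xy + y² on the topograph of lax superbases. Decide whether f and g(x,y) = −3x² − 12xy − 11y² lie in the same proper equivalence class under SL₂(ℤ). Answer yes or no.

D₁ = 12, D₂ = 12
river cycle of f (length 2): (1, 2, -2), (-2, 2, 1)
river cycle of g (length 2): (-2, 2, 1), (1, 2, -2)
cycles coincide ⇒ equivalent

yes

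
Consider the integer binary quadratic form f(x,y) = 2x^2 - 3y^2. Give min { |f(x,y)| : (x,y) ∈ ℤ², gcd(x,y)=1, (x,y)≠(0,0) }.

descent: ρ → (-3,0,2)
descent: ρ → (2,4,-1)  [lands on river]
river: ρ → (-1,4,2)
closes: descent 2, river 2
min |a| on river = 1

1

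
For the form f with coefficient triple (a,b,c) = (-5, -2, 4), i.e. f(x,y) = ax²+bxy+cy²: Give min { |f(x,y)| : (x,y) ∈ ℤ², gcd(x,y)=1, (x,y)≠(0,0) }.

descent: ρ → (4,2,-5)  [lands on river]
river: ρ → (-5,8,1)
river: ρ → (1,8,-5)
river: ρ → (-5,2,4)
river: ρ → (4,6,-3)
river: ρ → (-3,6,4)
closes: descent 1, river 6
min |a| on river = 1

1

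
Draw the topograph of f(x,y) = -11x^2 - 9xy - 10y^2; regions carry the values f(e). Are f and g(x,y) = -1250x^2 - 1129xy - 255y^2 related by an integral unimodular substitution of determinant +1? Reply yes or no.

D₁ = -359, D₂ = -359
f is negative-definite; reduce −f:
−f: flip: (11,9,10)→(10,-9,11)
−f: reduced (well bottom): (10,-9,11) with a≤c, −a<b≤a
flip sign back: reduced form of f is (-10,9,-11)
g is negative-definite; reduce −g:
−g: flip: (1250,1129,255)→(255,-1129,1250)
−g: translate: b→-109 (≡-1129 mod 510), so (255,-1129,1250)→(255,-109,12)
−g: flip: (255,-109,12)→(12,109,255)
−g: translate: b→-11 (≡109 mod 24), so (12,109,255)→(12,-11,10)
−g: flip: (12,-11,10)→(10,11,12)
−g: translate: b→-9 (≡11 mod 20), so (10,11,12)→(10,-9,11)
−g: reduced (well bottom): (10,-9,11) with a≤c, −a<b≤a
flip sign back: reduced form of g is (-10,9,-11)
reduced forms (-10, 9, -11) vs (-10, 9, -11) ⇒ equivalent

yes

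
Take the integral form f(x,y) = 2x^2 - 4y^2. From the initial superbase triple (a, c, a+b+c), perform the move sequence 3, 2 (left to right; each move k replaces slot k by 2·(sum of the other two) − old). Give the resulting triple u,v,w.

start (2,-4,-2) = (f(1,0),f(0,1),f(1,1))
replace slot 3: 2·(2+(-4)) − (-2) = -2 → (2,-4,-2)
replace slot 2: 2·(2+(-2)) − (-4) = 4 → (2,4,-2)

2,4,-2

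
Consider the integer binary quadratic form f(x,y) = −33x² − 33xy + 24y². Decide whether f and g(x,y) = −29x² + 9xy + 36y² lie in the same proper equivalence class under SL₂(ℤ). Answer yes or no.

D₁ = 4257, D₂ = 4257
river cycle of f (length 4): (24, 33, -33), (-33, 33, 24), (24, 63, -3), (-3, 63, 24)
river cycle of g (length 8): (36, 63, -2), (-2, 65, 4), (4, 63, -18), (-18, 45, 31), (31, 17, -32), (-32, 47, 16), (16, 49, -29), (-29, 9, 36)
cycles differ ⇒ inequivalent

no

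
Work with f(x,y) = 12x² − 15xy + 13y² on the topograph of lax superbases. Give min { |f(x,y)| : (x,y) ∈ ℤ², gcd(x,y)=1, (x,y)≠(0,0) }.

translate: b→9 (≡-15 mod 24), so (12,-15,13)→(12,9,10)
flip: (12,9,10)→(10,-9,12)
reduced (well bottom): (10,-9,12) with a≤c, −a<b≤a
well minimum = a = 10

10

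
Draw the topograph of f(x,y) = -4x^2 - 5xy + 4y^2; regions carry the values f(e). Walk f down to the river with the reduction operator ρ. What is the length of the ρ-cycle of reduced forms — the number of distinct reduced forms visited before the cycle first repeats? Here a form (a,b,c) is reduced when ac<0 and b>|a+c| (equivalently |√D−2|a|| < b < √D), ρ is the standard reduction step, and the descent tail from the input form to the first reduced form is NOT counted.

D = 89, ⌊√D⌋ = 9
descent: ρ → (4,5,-4)  [lands on river]
river: ρ → (-4,3,5)
river: ρ → (5,7,-2)
river: ρ → (-2,9,1)
river: ρ → (1,9,-2)
river: ρ → (-2,7,5)
river: ρ → (5,3,-4)
river: ρ → (-4,5,4)
river: ρ → (4,3,-5)
river: ρ → (-5,7,2)
river: ρ → (2,9,-1)
river: ρ → (-1,9,2)
river: ρ → (2,7,-5)
river: ρ → (-5,3,4)
ρ-cycle length = 14 (tail of 1 descent step not counted)

14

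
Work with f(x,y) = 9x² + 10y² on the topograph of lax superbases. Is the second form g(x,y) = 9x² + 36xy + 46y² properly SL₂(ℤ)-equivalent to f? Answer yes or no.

D₁ = -360, D₂ = -360
f: reduced (well bottom): (9,0,10) with a≤c, −a<b≤a
g: translate: b→0 (≡36 mod 18), so (9,36,46)→(9,0,10)
g: reduced (well bottom): (9,0,10) with a≤c, −a<b≤a
reduced forms (9, 0, 10) vs (9, 0, 10) ⇒ equivalent

yes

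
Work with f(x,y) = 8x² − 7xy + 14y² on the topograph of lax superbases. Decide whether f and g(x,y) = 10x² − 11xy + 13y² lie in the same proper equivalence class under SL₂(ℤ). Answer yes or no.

D₁ = -399, D₂ = -399
f: reduced (well bottom): (8,-7,14) with a≤c, −a<b≤a
g: translate: b→9 (≡-11 mod 20), so (10,-11,13)→(10,9,12)
g: reduced (well bottom): (10,9,12) with a≤c, −a<b≤a
reduced forms (8, -7, 14) vs (10, 9, 12) ⇒ inequivalent

no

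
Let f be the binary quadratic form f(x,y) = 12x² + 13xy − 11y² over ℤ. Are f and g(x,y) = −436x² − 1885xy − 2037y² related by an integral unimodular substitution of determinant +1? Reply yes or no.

D₁ = 697, D₂ = 697
river cycle of f (length 18): (-11, 9, 14), (14, 19, -6), (-6, 17, 17), (17, 17, -6), (-6, 19, 14), (14, 9, -11), (-11, 13, 12), (12, 11, -12), (-12, 13, 11), (11, 9, -14), … (8 more)
river cycle of g (length 18): (-11, 9, 14), (14, 19, -6), (-6, 17, 17), (17, 17, -6), (-6, 19, 14), (14, 9, -11), (-11, 13, 12), (12, 11, -12), (-12, 13, 11), (11, 9, -14), … (8 more)
cycles coincide ⇒ equivalent

yes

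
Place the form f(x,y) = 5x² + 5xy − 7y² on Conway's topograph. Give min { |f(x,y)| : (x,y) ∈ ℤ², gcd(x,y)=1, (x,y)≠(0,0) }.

river: ρ → (-7,9,3)
river: ρ → (3,9,-7)
river: ρ → (-7,5,5)
river: ρ → (5,5,-7)
closes: descent 0, river 4
min |a| on river = 3

3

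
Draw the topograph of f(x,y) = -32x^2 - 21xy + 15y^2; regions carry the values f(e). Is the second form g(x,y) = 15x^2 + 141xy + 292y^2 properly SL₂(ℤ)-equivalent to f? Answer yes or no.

D₁ = 2361, D₂ = 2361
river cycle of f (length 58): (15, 21, -32), (-32, 43, 4), (4, 45, -21), (-21, 39, 10), (10, 41, -17), (-17, 27, 24), (24, 21, -20), (-20, 19, 25), (25, 31, -14), (-14, 25, 31), … (48 more)
river cycle of g (length 58): (15, 21, -32), (-32, 43, 4), (4, 45, -21), (-21, 39, 10), (10, 41, -17), (-17, 27, 24), (24, 21, -20), (-20, 19, 25), (25, 31, -14), (-14, 25, 31), … (48 more)
cycles coincide ⇒ equivalent

yes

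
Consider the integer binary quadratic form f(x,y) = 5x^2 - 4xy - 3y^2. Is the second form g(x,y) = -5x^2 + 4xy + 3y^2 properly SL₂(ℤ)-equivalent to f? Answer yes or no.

D₁ = 76, D₂ = 76
river cycle of f (length 6): (-3, 4, 5), (5, 6, -2), (-2, 6, 5), (5, 4, -3), (-3, 8, 1), (1, 8, -3)
river cycle of g (length 6): (3, 8, -1), (-1, 8, 3), (3, 4, -5), (-5, 6, 2), (2, 6, -5), (-5, 4, 3)
cycles differ ⇒ inequivalent

no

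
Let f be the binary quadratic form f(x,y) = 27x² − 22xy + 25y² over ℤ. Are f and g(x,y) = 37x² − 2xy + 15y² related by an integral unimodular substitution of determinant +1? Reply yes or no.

D₁ = -2216, D₂ = -2216
f: flip: (27,-22,25)→(25,22,27)
f: reduced (well bottom): (25,22,27) with a≤c, −a<b≤a
g: flip: (37,-2,15)→(15,2,37)
g: reduced (well bottom): (15,2,37) with a≤c, −a<b≤a
reduced forms (25, 22, 27) vs (15, 2, 37) ⇒ inequivalent

no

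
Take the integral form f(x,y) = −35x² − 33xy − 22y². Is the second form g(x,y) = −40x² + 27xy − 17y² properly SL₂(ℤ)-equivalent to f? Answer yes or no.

D₁ = -1991, D₂ = -1991
f is negative-definite; reduce −f:
−f: flip: (35,33,22)→(22,-33,35)
−f: translate: b→11 (≡-33 mod 44), so (22,-33,35)→(22,11,24)
−f: reduced (well bottom): (22,11,24) with a≤c, −a<b≤a
flip sign back: reduced form of f is (-22,-11,-24)
g is negative-definite; reduce −g:
−g: flip: (40,-27,17)→(17,27,40)
−g: translate: b→-7 (≡27 mod 34), so (17,27,40)→(17,-7,30)
−g: reduced (well bottom): (17,-7,30) with a≤c, −a<b≤a
flip sign back: reduced form of g is (-17,7,-30)
reduced forms (-22, -11, -24) vs (-17, 7, -30) ⇒ inequivalent

no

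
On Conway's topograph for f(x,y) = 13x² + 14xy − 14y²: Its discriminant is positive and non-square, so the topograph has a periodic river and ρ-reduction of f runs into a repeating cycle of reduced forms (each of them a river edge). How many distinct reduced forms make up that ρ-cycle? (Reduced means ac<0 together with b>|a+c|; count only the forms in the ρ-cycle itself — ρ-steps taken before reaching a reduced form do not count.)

D = 924, ⌊√D⌋ = 30
river: ρ → (-14,14,13)
river: ρ → (13,12,-15)
river: ρ → (-15,18,10)
river: ρ → (10,22,-11)
river: ρ → (-11,22,10)
river: ρ → (10,18,-15)
river: ρ → (-15,12,13)
river: ρ → (13,14,-14)
ρ-cycle length = 8 (tail of 0 descent steps not counted)

8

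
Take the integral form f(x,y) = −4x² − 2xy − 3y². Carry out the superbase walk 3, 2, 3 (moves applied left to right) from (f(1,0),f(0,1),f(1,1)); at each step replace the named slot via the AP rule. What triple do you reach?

start (-4,-3,-9) = (f(1,0),f(0,1),f(1,1))
replace slot 3: 2·((-4)+(-3)) − (-9) = -5 → (-4,-3,-5)
replace slot 2: 2·((-4)+(-5)) − (-3) = -15 → (-4,-15,-5)
replace slot 3: 2·((-4)+(-15)) − (-5) = -33 → (-4,-15,-33)

-4,-15,-33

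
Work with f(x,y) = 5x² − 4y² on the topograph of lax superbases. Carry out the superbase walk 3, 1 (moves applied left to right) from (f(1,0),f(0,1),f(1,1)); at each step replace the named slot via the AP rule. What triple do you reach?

start (5,-4,1) = (f(1,0),f(0,1),f(1,1))
replace slot 3: 2·(5+(-4)) − 1 = 1 → (5,-4,1)
replace slot 1: 2·((-4)+1) − 5 = -11 → (-11,-4,1)

-11,-4,1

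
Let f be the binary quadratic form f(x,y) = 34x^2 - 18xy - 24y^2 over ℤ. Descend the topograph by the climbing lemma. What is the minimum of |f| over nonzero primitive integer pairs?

descent: ρ → (-24,18,34)  [lands on river]
river: ρ → (34,50,-8)
river: ρ → (-8,46,46)
river: ρ → (46,46,-8)
river: ρ → (-8,50,34)
river: ρ → (34,18,-24)
river: ρ → (-24,30,28)
river: ρ → (28,26,-26)
river: ρ → (-26,26,28)
river: ρ → (28,30,-24)
closes: descent 1, river 10
min |a| on river = 8

8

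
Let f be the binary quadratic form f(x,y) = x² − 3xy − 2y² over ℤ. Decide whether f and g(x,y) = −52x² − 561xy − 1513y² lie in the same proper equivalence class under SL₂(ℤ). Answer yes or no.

D₁ = 17, D₂ = 17
river cycle of f (length 6): (-2, 3, 1), (1, 3, -2), (-2, 1, 2), (2, 3, -1), (-1, 3, 2), (2, 1, -2)
river cycle of g (length 6): (-1, 3, 2), (2, 1, -2), (-2, 3, 1), (1, 3, -2), (-2, 1, 2), (2, 3, -1)
cycles coincide ⇒ equivalent

yes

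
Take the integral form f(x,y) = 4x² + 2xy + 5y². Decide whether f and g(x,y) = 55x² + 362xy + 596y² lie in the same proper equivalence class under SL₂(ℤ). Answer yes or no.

D₁ = -76, D₂ = -76
f: reduced (well bottom): (4,2,5) with a≤c, −a<b≤a
g: translate: b→32 (≡362 mod 110), so (55,362,596)→(55,32,5)
g: flip: (55,32,5)→(5,-32,55)
g: translate: b→-2 (≡-32 mod 10), so (5,-32,55)→(5,-2,4)
g: flip: (5,-2,4)→(4,2,5)
g: reduced (well bottom): (4,2,5) with a≤c, −a<b≤a
reduced forms (4, 2, 5) vs (4, 2, 5) ⇒ equivalent

yes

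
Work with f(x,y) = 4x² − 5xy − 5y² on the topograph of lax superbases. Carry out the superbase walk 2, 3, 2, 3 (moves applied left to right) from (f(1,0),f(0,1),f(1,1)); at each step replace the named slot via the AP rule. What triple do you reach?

start (4,-5,-6) = (f(1,0),f(0,1),f(1,1))
replace slot 2: 2·(4+(-6)) − (-5) = 1 → (4,1,-6)
replace slot 3: 2·(4+1) − (-6) = 16 → (4,1,16)
replace slot 2: 2·(4+16) − 1 = 39 → (4,39,16)
replace slot 3: 2·(4+39) − 16 = 70 → (4,39,70)

4,39,70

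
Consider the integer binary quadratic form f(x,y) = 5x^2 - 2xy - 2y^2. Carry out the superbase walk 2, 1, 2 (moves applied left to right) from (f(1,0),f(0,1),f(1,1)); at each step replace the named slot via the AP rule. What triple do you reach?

start (5,-2,1) = (f(1,0),f(0,1),f(1,1))
replace slot 2: 2·(5+1) − (-2) = 14 → (5,14,1)
replace slot 1: 2·(14+1) − 5 = 25 → (25,14,1)
replace slot 2: 2·(25+1) − 14 = 38 → (25,38,1)

25,38,1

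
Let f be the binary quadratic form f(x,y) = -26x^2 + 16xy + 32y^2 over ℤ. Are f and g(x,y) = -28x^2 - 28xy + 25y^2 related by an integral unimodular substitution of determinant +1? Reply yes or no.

D₁ = 3584, D₂ = 3584
river cycle of f (length 4): (32, 48, -10), (-10, 52, 22), (22, 36, -26), (-26, 16, 32)
river cycle of g (length 8): (25, 28, -28), (-28, 28, 25), (25, 22, -31), (-31, 40, 16), (16, 56, -7), (-7, 56, 16), (16, 40, -31), (-31, 22, 25)
cycles differ ⇒ inequivalent

no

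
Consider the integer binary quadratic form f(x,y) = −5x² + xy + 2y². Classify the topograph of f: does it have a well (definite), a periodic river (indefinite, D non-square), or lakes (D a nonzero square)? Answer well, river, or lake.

D = b²−4ac = 1² − 4·(-5)·2 = 41
D > 0 non-square ⇒ indefinite ⇒ periodic river

river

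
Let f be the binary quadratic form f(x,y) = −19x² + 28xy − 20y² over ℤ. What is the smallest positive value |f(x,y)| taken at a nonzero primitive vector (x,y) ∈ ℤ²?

translate: b→10 (≡-28 mod 38), so (19,-28,20)→(19,10,11)
flip: (19,10,11)→(11,-10,19)
reduced (well bottom): (11,-10,19) with a≤c, −a<b≤a
well minimum |f| = |-11| = 11 (negative-definite)

11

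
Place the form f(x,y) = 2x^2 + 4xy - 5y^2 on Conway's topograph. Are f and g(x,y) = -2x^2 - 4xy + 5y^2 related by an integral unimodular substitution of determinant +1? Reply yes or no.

D₁ = 56, D₂ = 56
river cycle of f (length 4): (-5, 6, 1), (1, 6, -5), (-5, 4, 2), (2, 4, -5)
river cycle of g (length 4): (5, 4, -2), (-2, 4, 5), (5, 6, -1), (-1, 6, 5)
cycles differ ⇒ inequivalent

no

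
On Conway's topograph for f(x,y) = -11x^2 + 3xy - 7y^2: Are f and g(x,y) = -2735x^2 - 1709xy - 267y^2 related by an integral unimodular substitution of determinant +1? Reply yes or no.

D₁ = -299, D₂ = -299
f is negative-definite; reduce −f:
−f: flip: (11,-3,7)→(7,3,11)
−f: reduced (well bottom): (7,3,11) with a≤c, −a<b≤a
flip sign back: reduced form of f is (-7,-3,-11)
g is negative-definite; reduce −g:
−g: flip: (2735,1709,267)→(267,-1709,2735)
−g: translate: b→-107 (≡-1709 mod 534), so (267,-1709,2735)→(267,-107,11)
−g: flip: (267,-107,11)→(11,107,267)
−g: translate: b→-3 (≡107 mod 22), so (11,107,267)→(11,-3,7)
−g: flip: (11,-3,7)→(7,3,11)
−g: reduced (well bottom): (7,3,11) with a≤c, −a<b≤a
flip sign back: reduced form of g is (-7,-3,-11)
reduced forms (-7, -3, -11) vs (-7, -3, -11) ⇒ equivalent

yes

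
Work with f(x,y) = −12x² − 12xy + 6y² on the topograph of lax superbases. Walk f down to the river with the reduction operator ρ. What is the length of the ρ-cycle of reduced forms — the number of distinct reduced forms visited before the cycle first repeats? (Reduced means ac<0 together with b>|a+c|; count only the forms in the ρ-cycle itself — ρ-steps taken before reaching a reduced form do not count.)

D = 432, ⌊√D⌋ = 20
descent: ρ → (6,12,-12)  [lands on river]
river: ρ → (-12,12,6)
ρ-cycle length = 2 (tail of 1 descent step not counted)

2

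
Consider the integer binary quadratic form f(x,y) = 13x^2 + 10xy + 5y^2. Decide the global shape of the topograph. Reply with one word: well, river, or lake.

D = b²−4ac = 10² − 4·13·5 = -160
D < 0 ⇒ definite ⇒ every region one sign ⇒ single well

well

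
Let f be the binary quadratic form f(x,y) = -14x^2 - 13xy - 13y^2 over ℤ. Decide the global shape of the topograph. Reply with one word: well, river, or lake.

D = b²−4ac = (-13)² − 4·(-14)·(-13) = -559
D < 0 ⇒ definite ⇒ every region one sign ⇒ single well

well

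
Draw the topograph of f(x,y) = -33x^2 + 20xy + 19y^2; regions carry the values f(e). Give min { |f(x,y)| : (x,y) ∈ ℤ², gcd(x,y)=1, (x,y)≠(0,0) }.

river: ρ → (19,18,-34)
river: ρ → (-34,50,3)
river: ρ → (3,52,-17)
river: ρ → (-17,50,6)
river: ρ → (6,46,-33)
river: ρ → (-33,20,19)
closes: descent 0, river 6
min |a| on river = 3

3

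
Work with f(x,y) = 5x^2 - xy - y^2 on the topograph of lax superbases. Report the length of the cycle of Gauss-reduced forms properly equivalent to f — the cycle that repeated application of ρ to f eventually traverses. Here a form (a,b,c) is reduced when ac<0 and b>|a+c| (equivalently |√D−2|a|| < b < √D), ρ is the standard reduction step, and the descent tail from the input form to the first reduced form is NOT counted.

D = 21, ⌊√D⌋ = 4
descent: ρ → (-1,3,3)  [lands on river]
river: ρ → (3,3,-1)
ρ-cycle length = 2 (tail of 1 descent step not counted)

2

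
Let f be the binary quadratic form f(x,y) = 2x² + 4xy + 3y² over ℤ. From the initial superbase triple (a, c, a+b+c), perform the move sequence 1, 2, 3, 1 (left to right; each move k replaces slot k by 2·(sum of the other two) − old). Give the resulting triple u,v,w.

start (2,3,9) = (f(1,0),f(0,1),f(1,1))
replace slot 1: 2·(3+9) − 2 = 22 → (22,3,9)
replace slot 2: 2·(22+9) − 3 = 59 → (22,59,9)
replace slot 3: 2·(22+59) − 9 = 153 → (22,59,153)
replace slot 1: 2·(59+153) − 22 = 402 → (402,59,153)

402,59,153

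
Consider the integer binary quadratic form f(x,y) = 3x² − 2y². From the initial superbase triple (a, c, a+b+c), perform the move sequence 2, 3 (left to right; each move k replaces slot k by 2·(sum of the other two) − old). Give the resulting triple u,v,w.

start (3,-2,1) = (f(1,0),f(0,1),f(1,1))
replace slot 2: 2·(3+1) − (-2) = 10 → (3,10,1)
replace slot 3: 2·(3+10) − 1 = 25 → (3,10,25)

3,10,25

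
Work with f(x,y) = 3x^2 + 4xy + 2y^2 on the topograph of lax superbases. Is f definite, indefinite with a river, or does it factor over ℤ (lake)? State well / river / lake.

D = b²−4ac = 4² − 4·3·2 = -8
D < 0 ⇒ definite ⇒ every region one sign ⇒ single well

well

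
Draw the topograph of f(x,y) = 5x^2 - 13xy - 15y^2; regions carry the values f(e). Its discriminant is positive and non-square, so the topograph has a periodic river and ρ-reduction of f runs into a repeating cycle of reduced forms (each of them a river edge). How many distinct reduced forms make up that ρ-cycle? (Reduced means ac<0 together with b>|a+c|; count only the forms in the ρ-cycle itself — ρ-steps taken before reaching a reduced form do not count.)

D = 469, ⌊√D⌋ = 21
descent: ρ → (-15,13,5)  [lands on river]
river: ρ → (5,17,-9)
river: ρ → (-9,19,3)
river: ρ → (3,17,-15)
ρ-cycle length = 4 (tail of 1 descent step not counted)

4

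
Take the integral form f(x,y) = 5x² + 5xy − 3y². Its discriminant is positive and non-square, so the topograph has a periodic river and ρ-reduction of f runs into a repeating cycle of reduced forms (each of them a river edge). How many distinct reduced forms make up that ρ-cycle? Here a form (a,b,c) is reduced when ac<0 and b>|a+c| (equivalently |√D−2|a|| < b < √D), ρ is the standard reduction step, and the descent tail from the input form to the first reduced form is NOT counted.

D = 85, ⌊√D⌋ = 9
river: ρ → (-3,7,3)
river: ρ → (3,5,-5)
river: ρ → (-5,5,3)
river: ρ → (3,7,-3)
river: ρ → (-3,5,5)
river: ρ → (5,5,-3)
ρ-cycle length = 6 (tail of 0 descent steps not counted)

6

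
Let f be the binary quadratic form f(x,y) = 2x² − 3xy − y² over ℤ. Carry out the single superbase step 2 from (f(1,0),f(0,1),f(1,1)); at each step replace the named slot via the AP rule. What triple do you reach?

start (2,-1,-2) = (f(1,0),f(0,1),f(1,1))
replace slot 2: 2·(2+(-2)) − (-1) = 1 → (2,1,-2)

2,1,-2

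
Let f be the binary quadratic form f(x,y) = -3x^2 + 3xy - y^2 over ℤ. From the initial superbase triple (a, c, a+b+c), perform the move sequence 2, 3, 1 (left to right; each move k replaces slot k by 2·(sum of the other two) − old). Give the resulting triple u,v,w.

start (-3,-1,-1) = (f(1,0),f(0,1),f(1,1))
replace slot 2: 2·((-3)+(-1)) − (-1) = -7 → (-3,-7,-1)
replace slot 3: 2·((-3)+(-7)) − (-1) = -19 → (-3,-7,-19)
replace slot 1: 2·((-7)+(-19)) − (-3) = -49 → (-49,-7,-19)

-49,-7,-19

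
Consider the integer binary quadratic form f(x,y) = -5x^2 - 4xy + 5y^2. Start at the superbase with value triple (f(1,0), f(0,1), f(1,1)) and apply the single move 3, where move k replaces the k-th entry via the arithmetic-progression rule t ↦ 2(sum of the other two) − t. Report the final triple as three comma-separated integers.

start (-5,5,-4) = (f(1,0),f(0,1),f(1,1))
replace slot 3: 2·((-5)+5) − (-4) = 4 → (-5,5,4)

-5,5,4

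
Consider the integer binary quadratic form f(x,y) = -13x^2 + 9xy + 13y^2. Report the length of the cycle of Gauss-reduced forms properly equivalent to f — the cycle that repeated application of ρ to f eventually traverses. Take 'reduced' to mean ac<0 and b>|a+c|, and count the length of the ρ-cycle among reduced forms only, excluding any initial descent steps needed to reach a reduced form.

D = 757, ⌊√D⌋ = 27
river: ρ → (13,17,-9)
river: ρ → (-9,19,11)
river: ρ → (11,25,-3)
river: ρ → (-3,23,19)
river: ρ → (19,15,-7)
river: ρ → (-7,27,1)
river: ρ → (1,27,-7)
river: ρ → (-7,15,19)
river: ρ → (19,23,-3)
river: ρ → (-3,25,11)
river: ρ → (11,19,-9)
river: ρ → (-9,17,13)
river: ρ → (13,9,-13)
river: ρ → (-13,17,9)
river: ρ → (9,19,-11)
river: ρ → (-11,25,3)
river: ρ → (3,23,-19)
river: ρ → (-19,15,7)
river: ρ → (7,27,-1)
river: ρ → (-1,27,7)
river: ρ → (7,15,-19)
river: ρ → (-19,23,3)
river: ρ → (3,25,-11)
river: ρ → (-11,19,9)
river: ρ → (9,17,-13)
river: ρ → (-13,9,13)
ρ-cycle length = 26 (tail of 0 descent steps not counted)

26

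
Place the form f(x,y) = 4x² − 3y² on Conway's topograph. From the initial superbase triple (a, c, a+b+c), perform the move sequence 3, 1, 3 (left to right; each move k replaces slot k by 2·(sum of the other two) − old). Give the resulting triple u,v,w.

start (4,-3,1) = (f(1,0),f(0,1),f(1,1))
replace slot 3: 2·(4+(-3)) − 1 = 1 → (4,-3,1)
replace slot 1: 2·((-3)+1) − 4 = -8 → (-8,-3,1)
replace slot 3: 2·((-8)+(-3)) − 1 = -23 → (-8,-3,-23)

-8,-3,-23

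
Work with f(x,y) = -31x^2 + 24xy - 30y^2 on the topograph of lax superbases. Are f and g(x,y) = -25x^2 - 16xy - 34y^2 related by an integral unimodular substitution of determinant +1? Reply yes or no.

D₁ = -3144, D₂ = -3144
f is negative-definite; reduce −f:
−f: flip: (31,-24,30)→(30,24,31)
−f: reduced (well bottom): (30,24,31) with a≤c, −a<b≤a
flip sign back: reduced form of f is (-30,-24,-31)
g is negative-definite; reduce −g:
−g: reduced (well bottom): (25,16,34) with a≤c, −a<b≤a
flip sign back: reduced form of g is (-25,-16,-34)
reduced forms (-30, -24, -31) vs (-25, -16, -34) ⇒ inequivalent

no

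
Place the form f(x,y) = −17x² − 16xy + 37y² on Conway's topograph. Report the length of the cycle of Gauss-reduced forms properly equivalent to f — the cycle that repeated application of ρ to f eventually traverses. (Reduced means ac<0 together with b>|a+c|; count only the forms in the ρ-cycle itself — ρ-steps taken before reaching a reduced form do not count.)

D = 2772, ⌊√D⌋ = 52
descent: ρ → (37,16,-17)
descent: ρ → (-17,52,1)  [lands on river]
river: ρ → (1,52,-17)
river: ρ → (-17,50,4)
river: ρ → (4,46,-41)
river: ρ → (-41,36,9)
river: ρ → (9,36,-41)
river: ρ → (-41,46,4)
river: ρ → (4,50,-17)
ρ-cycle length = 8 (tail of 2 descent steps not counted)

8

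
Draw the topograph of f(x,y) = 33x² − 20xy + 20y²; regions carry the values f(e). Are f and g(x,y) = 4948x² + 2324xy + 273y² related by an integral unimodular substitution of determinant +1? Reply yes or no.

D₁ = -2240, D₂ = -2240
f: flip: (33,-20,20)→(20,20,33)
f: reduced (well bottom): (20,20,33) with a≤c, −a<b≤a
g: flip: (4948,2324,273)→(273,-2324,4948)
g: translate: b→-140 (≡-2324 mod 546), so (273,-2324,4948)→(273,-140,20)
g: flip: (273,-140,20)→(20,140,273)
g: translate: b→20 (≡140 mod 40), so (20,140,273)→(20,20,33)
g: reduced (well bottom): (20,20,33) with a≤c, −a<b≤a
reduced forms (20, 20, 33) vs (20, 20, 33) ⇒ equivalent

yes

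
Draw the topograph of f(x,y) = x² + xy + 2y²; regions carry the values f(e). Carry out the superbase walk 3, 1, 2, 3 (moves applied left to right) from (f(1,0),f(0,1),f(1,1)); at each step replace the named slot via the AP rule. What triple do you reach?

start (1,2,4) = (f(1,0),f(0,1),f(1,1))
replace slot 3: 2·(1+2) − 4 = 2 → (1,2,2)
replace slot 1: 2·(2+2) − 1 = 7 → (7,2,2)
replace slot 2: 2·(7+2) − 2 = 16 → (7,16,2)
replace slot 3: 2·(7+16) − 2 = 44 → (7,16,44)

7,16,44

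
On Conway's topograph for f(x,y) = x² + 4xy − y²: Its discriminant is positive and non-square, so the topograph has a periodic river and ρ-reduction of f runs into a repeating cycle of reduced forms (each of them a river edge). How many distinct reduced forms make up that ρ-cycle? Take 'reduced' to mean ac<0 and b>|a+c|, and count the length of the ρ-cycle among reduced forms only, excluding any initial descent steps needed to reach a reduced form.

D = 20, ⌊√D⌋ = 4
river: ρ → (-1,4,1)
river: ρ → (1,4,-1)
ρ-cycle length = 2 (tail of 0 descent steps not counted)

2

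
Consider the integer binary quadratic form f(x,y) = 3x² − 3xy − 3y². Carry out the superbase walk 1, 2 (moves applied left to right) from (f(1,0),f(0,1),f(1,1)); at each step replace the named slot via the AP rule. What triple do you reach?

start (3,-3,-3) = (f(1,0),f(0,1),f(1,1))
replace slot 1: 2·((-3)+(-3)) − 3 = -15 → (-15,-3,-3)
replace slot 2: 2·((-15)+(-3)) − (-3) = -33 → (-15,-33,-3)

-15,-33,-3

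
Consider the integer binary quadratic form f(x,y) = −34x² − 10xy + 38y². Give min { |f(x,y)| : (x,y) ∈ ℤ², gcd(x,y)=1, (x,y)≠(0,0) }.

descent: ρ → (38,10,-34)  [lands on river]
river: ρ → (-34,58,14)
river: ρ → (14,54,-42)
river: ρ → (-42,30,26)
river: ρ → (26,22,-46)
river: ρ → (-46,70,2)
river: ρ → (2,70,-46)
river: ρ → (-46,22,26)
river: ρ → (26,30,-42)
river: ρ → (-42,54,14)
river: ρ → (14,58,-34)
river: ρ → (-34,10,38)
river: ρ → (38,66,-6)
river: ρ → (-6,66,38)
closes: descent 1, river 14
min |a| on river = 2

2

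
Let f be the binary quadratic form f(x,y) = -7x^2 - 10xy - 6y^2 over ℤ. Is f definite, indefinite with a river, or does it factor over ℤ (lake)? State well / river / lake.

D = b²−4ac = (-10)² − 4·(-7)·(-6) = -68
D < 0 ⇒ definite ⇒ every region one sign ⇒ single well

well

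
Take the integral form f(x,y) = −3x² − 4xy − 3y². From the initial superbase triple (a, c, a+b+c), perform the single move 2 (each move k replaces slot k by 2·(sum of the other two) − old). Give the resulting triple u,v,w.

start (-3,-3,-10) = (f(1,0),f(0,1),f(1,1))
replace slot 2: 2·((-3)+(-10)) − (-3) = -23 → (-3,-23,-10)

-3,-23,-10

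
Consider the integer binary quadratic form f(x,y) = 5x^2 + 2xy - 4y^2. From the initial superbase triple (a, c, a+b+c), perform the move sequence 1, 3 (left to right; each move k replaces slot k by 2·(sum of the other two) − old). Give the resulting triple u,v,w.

start (5,-4,3) = (f(1,0),f(0,1),f(1,1))
replace slot 1: 2·((-4)+3) − 5 = -7 → (-7,-4,3)
replace slot 3: 2·((-7)+(-4)) − 3 = -25 → (-7,-4,-25)

-7,-4,-25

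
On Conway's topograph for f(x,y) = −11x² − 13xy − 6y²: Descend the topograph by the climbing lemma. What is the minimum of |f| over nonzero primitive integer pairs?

translate: b→-9 (≡13 mod 22), so (11,13,6)→(11,-9,4)
flip: (11,-9,4)→(4,9,11)
translate: b→1 (≡9 mod 8), so (4,9,11)→(4,1,6)
reduced (well bottom): (4,1,6) with a≤c, −a<b≤a
well minimum |f| = |-4| = 4 (negative-definite)

4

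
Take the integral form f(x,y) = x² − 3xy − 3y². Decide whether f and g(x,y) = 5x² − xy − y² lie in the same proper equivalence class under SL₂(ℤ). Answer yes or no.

D₁ = 21, D₂ = 21
river cycle of f (length 2): (-3, 3, 1), (1, 3, -3)
river cycle of g (length 2): (-1, 3, 3), (3, 3, -1)
cycles differ ⇒ inequivalent

no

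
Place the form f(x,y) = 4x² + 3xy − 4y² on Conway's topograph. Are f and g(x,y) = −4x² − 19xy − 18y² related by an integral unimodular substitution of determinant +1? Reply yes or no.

D₁ = 73, D₂ = 73
river cycle of f (length 18): (-4, 5, 3), (3, 7, -2), (-2, 5, 6), (6, 7, -1), (-1, 7, 6), (6, 5, -2), (-2, 7, 3), (3, 5, -4), (-4, 3, 4), (4, 5, -3), … (8 more)
river cycle of g (length 18): (-3, 5, 4), (4, 3, -4), (-4, 5, 3), (3, 7, -2), (-2, 5, 6), (6, 7, -1), (-1, 7, 6), (6, 5, -2), (-2, 7, 3), (3, 5, -4), … (8 more)
cycles coincide ⇒ equivalent

yes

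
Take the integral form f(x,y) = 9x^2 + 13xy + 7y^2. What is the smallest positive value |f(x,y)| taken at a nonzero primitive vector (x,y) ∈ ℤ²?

translate: b→-5 (≡13 mod 18), so (9,13,7)→(9,-5,3)
flip: (9,-5,3)→(3,5,9)
translate: b→-1 (≡5 mod 6), so (3,5,9)→(3,-1,7)
reduced (well bottom): (3,-1,7) with a≤c, −a<b≤a
well minimum = a = 3

3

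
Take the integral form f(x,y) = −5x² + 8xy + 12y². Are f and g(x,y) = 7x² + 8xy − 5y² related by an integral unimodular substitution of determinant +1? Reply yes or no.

D₁ = 304, D₂ = 204
discriminants differ ⇒ not SL₂(ℤ)-equivalent

no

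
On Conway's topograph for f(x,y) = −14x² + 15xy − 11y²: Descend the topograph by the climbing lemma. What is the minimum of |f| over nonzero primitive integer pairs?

translate: b→13 (≡-15 mod 28), so (14,-15,11)→(14,13,10)
flip: (14,13,10)→(10,-13,14)
translate: b→7 (≡-13 mod 20), so (10,-13,14)→(10,7,11)
reduced (well bottom): (10,7,11) with a≤c, −a<b≤a
well minimum |f| = |-10| = 10 (negative-definite)

10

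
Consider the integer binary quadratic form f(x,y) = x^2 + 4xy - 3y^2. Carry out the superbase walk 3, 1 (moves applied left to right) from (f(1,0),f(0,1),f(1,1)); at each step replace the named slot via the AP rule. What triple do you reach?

start (1,-3,2) = (f(1,0),f(0,1),f(1,1))
replace slot 3: 2·(1+(-3)) − 2 = -6 → (1,-3,-6)
replace slot 1: 2·((-3)+(-6)) − 1 = -19 → (-19,-3,-6)

-19,-3,-6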